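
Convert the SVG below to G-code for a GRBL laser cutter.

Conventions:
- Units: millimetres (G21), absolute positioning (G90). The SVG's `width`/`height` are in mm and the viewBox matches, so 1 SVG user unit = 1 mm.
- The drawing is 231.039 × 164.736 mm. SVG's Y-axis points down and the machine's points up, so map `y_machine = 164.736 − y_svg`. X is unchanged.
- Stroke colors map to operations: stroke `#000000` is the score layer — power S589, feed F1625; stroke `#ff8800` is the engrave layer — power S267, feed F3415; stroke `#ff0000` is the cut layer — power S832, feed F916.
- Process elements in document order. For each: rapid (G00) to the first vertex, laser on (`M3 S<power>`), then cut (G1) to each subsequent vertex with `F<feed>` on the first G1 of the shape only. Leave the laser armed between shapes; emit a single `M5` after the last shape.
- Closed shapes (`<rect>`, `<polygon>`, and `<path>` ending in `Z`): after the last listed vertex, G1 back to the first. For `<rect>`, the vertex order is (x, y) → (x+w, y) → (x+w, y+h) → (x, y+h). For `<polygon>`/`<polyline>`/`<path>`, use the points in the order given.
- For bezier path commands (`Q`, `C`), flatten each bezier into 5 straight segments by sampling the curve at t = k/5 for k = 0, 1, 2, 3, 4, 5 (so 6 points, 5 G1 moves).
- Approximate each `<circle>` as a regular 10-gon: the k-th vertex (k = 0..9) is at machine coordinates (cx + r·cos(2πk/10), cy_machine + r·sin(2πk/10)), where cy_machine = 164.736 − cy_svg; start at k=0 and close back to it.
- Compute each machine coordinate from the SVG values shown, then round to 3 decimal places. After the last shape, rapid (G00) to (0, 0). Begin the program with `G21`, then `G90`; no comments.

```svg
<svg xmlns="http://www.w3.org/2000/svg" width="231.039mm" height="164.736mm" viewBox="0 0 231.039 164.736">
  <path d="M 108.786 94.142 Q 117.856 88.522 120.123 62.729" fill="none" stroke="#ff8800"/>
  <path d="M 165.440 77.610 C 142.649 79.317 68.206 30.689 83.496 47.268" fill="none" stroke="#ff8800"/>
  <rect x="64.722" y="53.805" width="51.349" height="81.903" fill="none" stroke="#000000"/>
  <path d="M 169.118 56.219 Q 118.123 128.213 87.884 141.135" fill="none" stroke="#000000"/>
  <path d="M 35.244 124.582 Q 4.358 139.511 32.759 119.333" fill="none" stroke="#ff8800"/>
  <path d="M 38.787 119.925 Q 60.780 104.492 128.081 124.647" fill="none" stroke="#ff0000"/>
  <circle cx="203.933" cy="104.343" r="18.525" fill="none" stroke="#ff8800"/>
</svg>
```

viewBox `0 0 231.039 164.736` with mm width/height → 1 unit = 1 mm. Flip: y_m = 164.736 − y_svg.

**Shape 1** — `<path>` quadratic bezier, stroke `#ff8800` → engrave (S267, F3415). Control points (SVG): P0=(108.786,94.142), P1=(117.856,88.522), P2=(120.123,62.729); sampled at t=k/5. Machine vertices: (108.786,70.594) → (112.142,73.649) → (114.954,78.318) → (117.221,84.600) → (118.944,92.497) → (120.123,102.007). Open path.

**Shape 2** — `<path>` cubic bezier, stroke `#ff8800` → engrave (S267, F3415). Control points (SVG): P0=(165.440,77.610), P1=(142.649,79.317), P2=(68.206,30.689), P3=(83.496,47.268); sampled at t=k/5. Machine vertices: (165.440,87.126) → (146.698,91.218) → (122.346,101.844) → (99.171,113.458) → (83.959,120.515) → (83.496,117.468). Open path.

**Shape 3** — `<rect>` rectangle, stroke `#000000` → score (S589, F1625). Machine vertices: (64.722,110.931) → (116.071,110.931) → (116.071,29.028) → (64.722,29.028) → (64.722,110.931). Closed: final G1 returns to the first vertex.

**Shape 4** — `<path>` quadratic bezier, stroke `#000000` → score (S589, F1625). Control points (SVG): P0=(169.118,56.219), P1=(118.123,128.213), P2=(87.884,141.135); sampled at t=k/5. Machine vertices: (169.118,108.517) → (149.550,82.082) → (131.643,60.373) → (115.396,43.390) → (100.810,31.133) → (87.884,23.601). Open path.

**Shape 5** — `<path>` quadratic bezier, stroke `#ff8800` → engrave (S267, F3415). Control points (SVG): P0=(35.244,124.582), P1=(4.358,139.511), P2=(32.759,119.333); sampled at t=k/5. Machine vertices: (35.244,40.154) → (25.261,35.587) → (20.021,33.828) → (19.524,34.878) → (23.770,38.736) → (32.759,45.403). Open path.

**Shape 6** — `<path>` quadratic bezier, stroke `#ff0000` → cut (S832, F916). Control points (SVG): P0=(38.787,119.925), P1=(60.780,104.492), P2=(128.081,124.647); sampled at t=k/5. Machine vertices: (38.787,44.811) → (49.397,49.561) → (63.631,51.463) → (81.489,50.519) → (102.973,46.727) → (128.081,40.089). Open path.

**Shape 7** — `<circle>` circle, stroke `#ff8800` → engrave (S267, F3415). Machine vertices: (222.458,60.393) → (218.920,71.282) → (209.658,78.011) → (198.208,78.011) → (188.946,71.282) → (185.408,60.393) → (188.946,49.504) → (198.208,42.775) → (209.658,42.775) → (218.920,49.504) → (222.458,60.393). Closed: final G1 returns to the first vertex.

G21
G90
G00 X108.786 Y70.594
M3 S267
G1 X112.142 Y73.649 F3415
G1 X114.954 Y78.318
G1 X117.221 Y84.600
G1 X118.944 Y92.497
G1 X120.123 Y102.007
G00 X165.440 Y87.126
M3 S267
G1 X146.698 Y91.218 F3415
G1 X122.346 Y101.844
G1 X99.171 Y113.458
G1 X83.959 Y120.515
G1 X83.496 Y117.468
G00 X64.722 Y110.931
M3 S589
G1 X116.071 Y110.931 F1625
G1 X116.071 Y29.028
G1 X64.722 Y29.028
G1 X64.722 Y110.931
G00 X169.118 Y108.517
M3 S589
G1 X149.550 Y82.082 F1625
G1 X131.643 Y60.373
G1 X115.396 Y43.390
G1 X100.810 Y31.133
G1 X87.884 Y23.601
G00 X35.244 Y40.154
M3 S267
G1 X25.261 Y35.587 F3415
G1 X20.021 Y33.828
G1 X19.524 Y34.878
G1 X23.770 Y38.736
G1 X32.759 Y45.403
G00 X38.787 Y44.811
M3 S832
G1 X49.397 Y49.561 F916
G1 X63.631 Y51.463
G1 X81.489 Y50.519
G1 X102.973 Y46.727
G1 X128.081 Y40.089
G00 X222.458 Y60.393
M3 S267
G1 X218.920 Y71.282 F3415
G1 X209.658 Y78.011
G1 X198.208 Y78.011
G1 X188.946 Y71.282
G1 X185.408 Y60.393
G1 X188.946 Y49.504
G1 X198.208 Y42.775
G1 X209.658 Y42.775
G1 X218.920 Y49.504
G1 X222.458 Y60.393
M5
G00 X0.000 Y0.000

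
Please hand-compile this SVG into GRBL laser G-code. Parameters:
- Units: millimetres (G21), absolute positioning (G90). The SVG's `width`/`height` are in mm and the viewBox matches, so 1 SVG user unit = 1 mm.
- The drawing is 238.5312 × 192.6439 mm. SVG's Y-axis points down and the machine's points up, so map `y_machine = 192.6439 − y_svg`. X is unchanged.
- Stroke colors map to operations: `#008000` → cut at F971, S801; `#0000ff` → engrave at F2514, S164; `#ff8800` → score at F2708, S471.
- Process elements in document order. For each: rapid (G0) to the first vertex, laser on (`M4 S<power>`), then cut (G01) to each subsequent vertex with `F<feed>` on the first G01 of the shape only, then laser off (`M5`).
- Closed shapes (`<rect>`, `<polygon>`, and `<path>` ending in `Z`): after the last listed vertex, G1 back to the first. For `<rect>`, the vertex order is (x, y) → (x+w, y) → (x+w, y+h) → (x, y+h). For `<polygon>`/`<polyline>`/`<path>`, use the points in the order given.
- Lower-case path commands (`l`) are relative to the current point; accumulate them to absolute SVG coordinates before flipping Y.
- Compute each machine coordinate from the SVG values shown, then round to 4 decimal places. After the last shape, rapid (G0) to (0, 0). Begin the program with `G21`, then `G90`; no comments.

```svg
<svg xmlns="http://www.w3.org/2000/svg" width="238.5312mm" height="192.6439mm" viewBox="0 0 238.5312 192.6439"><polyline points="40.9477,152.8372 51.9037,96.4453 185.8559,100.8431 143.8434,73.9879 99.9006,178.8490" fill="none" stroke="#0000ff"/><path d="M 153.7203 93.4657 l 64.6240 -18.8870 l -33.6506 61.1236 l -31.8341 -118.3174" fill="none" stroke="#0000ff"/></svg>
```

1 u = 1 mm; y_m = 192.6439 − y.

[1] `<polyline>` open polyline, #0000ff→engrave S164 F2514: (40.9477,39.8067) → (51.9037,96.1986) → (185.8559,91.8008) → (143.8434,118.6560) → (99.9006,13.7949)

[2] `<path>` open polyline, #0000ff→engrave S164 F2514: (153.7203,99.1782) → (218.3443,118.0652) → (184.6937,56.9416) → (152.8596,175.2590)

G21
G90
G0 X40.9477 Y39.8067
M4 S164
G01 X51.9037 Y96.1986 F2514
G01 X185.8559 Y91.8008
G01 X143.8434 Y118.6560
G01 X99.9006 Y13.7949
M5
G0 X153.7203 Y99.1782
M4 S164
G01 X218.3443 Y118.0652 F2514
G01 X184.6937 Y56.9416
G01 X152.8596 Y175.2590
M5
G0 X0.0000 Y0.0000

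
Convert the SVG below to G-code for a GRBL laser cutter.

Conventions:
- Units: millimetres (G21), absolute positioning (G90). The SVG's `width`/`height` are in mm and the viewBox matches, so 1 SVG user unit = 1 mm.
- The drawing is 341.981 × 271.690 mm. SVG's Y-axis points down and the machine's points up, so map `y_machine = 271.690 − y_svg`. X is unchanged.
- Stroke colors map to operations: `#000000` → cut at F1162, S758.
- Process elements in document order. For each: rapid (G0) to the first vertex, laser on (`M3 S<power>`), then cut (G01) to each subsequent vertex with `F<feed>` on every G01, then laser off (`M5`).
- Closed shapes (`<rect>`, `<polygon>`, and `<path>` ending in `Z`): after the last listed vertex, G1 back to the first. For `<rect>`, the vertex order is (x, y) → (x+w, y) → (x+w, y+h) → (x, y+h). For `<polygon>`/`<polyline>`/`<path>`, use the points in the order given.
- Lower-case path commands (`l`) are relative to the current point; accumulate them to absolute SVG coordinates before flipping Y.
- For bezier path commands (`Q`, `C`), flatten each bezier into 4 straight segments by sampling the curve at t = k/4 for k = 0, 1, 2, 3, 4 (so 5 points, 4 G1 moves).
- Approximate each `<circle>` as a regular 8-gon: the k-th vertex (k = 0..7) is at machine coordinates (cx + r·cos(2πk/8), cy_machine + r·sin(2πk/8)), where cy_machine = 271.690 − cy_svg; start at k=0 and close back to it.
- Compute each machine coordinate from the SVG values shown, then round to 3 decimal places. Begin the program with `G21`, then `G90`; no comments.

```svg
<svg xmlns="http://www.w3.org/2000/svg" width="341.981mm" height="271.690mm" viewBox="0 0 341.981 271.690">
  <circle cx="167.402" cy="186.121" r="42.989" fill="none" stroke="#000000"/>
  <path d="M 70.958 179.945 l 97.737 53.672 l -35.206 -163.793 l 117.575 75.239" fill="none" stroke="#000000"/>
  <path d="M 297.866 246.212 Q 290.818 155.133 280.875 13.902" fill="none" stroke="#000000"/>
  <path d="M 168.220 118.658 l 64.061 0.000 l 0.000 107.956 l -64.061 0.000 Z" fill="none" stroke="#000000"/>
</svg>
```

Since the viewBox matches the mm dimensions, user units are millimetres directly. The only transform is the Y-flip y_m = 271.690 − y_svg.

Shape 1 is a circle drawn with `<circle>`. Its stroke #000000 means cut at S758, F1162. After flipping Y the toolpath is (210.391,85.569) → (197.800,115.967) → (167.402,128.558) → (137.004,115.967) → (124.413,85.569) → (137.004,55.171) → (167.402,42.580) → (197.800,55.171) → (210.391,85.569), returning to the start.

Shape 2 is a open polyline drawn with `<path>`. Its stroke #000000 means cut at S758, F1162. After flipping Y the toolpath is (70.958,91.745) → (168.695,38.073) → (133.489,201.866) → (251.064,126.627).

Shape 3 is a quadratic bezier drawn with `<path>`. Its stroke #000000 means cut at S758, F1162. After flipping Y the toolpath is (297.866,25.478) → (294.161,74.152) → (290.094,129.095) → (285.666,190.307) → (280.875,257.788).

Shape 4 is a rectangle drawn with `<path>`. Its stroke #000000 means cut at S758, F1162. After flipping Y the toolpath is (168.220,153.032) → (232.281,153.032) → (232.281,45.076) → (168.220,45.076) → (168.220,153.032), returning to the start.

G21
G90
G0 X210.391 Y85.569
M3 S758
G01 X197.800 Y115.967 F1162
G01 X167.402 Y128.558 F1162
G01 X137.004 Y115.967 F1162
G01 X124.413 Y85.569 F1162
G01 X137.004 Y55.171 F1162
G01 X167.402 Y42.580 F1162
G01 X197.800 Y55.171 F1162
G01 X210.391 Y85.569 F1162
M5
G0 X70.958 Y91.745
M3 S758
G01 X168.695 Y38.073 F1162
G01 X133.489 Y201.866 F1162
G01 X251.064 Y126.627 F1162
M5
G0 X297.866 Y25.478
M3 S758
G01 X294.161 Y74.152 F1162
G01 X290.094 Y129.095 F1162
G01 X285.666 Y190.307 F1162
G01 X280.875 Y257.788 F1162
M5
G0 X168.220 Y153.032
M3 S758
G01 X232.281 Y153.032 F1162
G01 X232.281 Y45.076 F1162
G01 X168.220 Y45.076 F1162
G01 X168.220 Y153.032 F1162
M5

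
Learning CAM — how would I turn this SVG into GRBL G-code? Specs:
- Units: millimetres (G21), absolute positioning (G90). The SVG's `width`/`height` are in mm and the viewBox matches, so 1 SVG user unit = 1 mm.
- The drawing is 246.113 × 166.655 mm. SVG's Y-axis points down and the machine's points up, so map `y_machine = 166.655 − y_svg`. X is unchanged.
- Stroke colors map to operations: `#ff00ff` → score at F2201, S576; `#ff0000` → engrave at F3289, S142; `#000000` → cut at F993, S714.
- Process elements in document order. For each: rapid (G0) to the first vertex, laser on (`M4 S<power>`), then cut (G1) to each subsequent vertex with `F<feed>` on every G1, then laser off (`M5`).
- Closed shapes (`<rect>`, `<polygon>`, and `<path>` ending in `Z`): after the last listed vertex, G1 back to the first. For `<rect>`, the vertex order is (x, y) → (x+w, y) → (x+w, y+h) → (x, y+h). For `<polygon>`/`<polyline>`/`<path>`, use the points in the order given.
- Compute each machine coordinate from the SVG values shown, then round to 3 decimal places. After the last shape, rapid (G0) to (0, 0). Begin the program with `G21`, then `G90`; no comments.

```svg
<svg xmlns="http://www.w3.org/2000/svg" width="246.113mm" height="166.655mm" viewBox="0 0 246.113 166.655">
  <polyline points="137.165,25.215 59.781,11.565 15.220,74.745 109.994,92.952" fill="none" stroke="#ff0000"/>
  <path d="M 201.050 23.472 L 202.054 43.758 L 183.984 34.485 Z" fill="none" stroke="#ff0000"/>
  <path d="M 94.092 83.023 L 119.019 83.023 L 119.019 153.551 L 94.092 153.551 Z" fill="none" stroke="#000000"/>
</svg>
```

1 u = 1 mm; y_m = 166.655 − y.

[1] `<polyline>` open polyline, #ff0000→engrave S142 F3289: (137.165,141.440) → (59.781,155.090) → (15.220,91.910) → (109.994,73.703)

[2] `<path>` regular polygon, #ff0000→engrave S142 F3289: (201.050,143.183) → (202.054,122.897) → (183.984,132.170) → (201.050,143.183) (closed)

[3] `<path>` rectangle, #000000→cut S714 F993: (94.092,83.632) → (119.019,83.632) → (119.019,13.104) → (94.092,13.104) → (94.092,83.632) (closed)

G21
G90
G0 X137.165 Y141.440
M4 S142
G1 X59.781 Y155.090 F3289
G1 X15.220 Y91.910 F3289
G1 X109.994 Y73.703 F3289
M5
G0 X201.050 Y143.183
M4 S142
G1 X202.054 Y122.897 F3289
G1 X183.984 Y132.170 F3289
G1 X201.050 Y143.183 F3289
M5
G0 X94.092 Y83.632
M4 S714
G1 X119.019 Y83.632 F993
G1 X119.019 Y13.104 F993
G1 X94.092 Y13.104 F993
G1 X94.092 Y83.632 F993
M5
G0 X0.000 Y0.000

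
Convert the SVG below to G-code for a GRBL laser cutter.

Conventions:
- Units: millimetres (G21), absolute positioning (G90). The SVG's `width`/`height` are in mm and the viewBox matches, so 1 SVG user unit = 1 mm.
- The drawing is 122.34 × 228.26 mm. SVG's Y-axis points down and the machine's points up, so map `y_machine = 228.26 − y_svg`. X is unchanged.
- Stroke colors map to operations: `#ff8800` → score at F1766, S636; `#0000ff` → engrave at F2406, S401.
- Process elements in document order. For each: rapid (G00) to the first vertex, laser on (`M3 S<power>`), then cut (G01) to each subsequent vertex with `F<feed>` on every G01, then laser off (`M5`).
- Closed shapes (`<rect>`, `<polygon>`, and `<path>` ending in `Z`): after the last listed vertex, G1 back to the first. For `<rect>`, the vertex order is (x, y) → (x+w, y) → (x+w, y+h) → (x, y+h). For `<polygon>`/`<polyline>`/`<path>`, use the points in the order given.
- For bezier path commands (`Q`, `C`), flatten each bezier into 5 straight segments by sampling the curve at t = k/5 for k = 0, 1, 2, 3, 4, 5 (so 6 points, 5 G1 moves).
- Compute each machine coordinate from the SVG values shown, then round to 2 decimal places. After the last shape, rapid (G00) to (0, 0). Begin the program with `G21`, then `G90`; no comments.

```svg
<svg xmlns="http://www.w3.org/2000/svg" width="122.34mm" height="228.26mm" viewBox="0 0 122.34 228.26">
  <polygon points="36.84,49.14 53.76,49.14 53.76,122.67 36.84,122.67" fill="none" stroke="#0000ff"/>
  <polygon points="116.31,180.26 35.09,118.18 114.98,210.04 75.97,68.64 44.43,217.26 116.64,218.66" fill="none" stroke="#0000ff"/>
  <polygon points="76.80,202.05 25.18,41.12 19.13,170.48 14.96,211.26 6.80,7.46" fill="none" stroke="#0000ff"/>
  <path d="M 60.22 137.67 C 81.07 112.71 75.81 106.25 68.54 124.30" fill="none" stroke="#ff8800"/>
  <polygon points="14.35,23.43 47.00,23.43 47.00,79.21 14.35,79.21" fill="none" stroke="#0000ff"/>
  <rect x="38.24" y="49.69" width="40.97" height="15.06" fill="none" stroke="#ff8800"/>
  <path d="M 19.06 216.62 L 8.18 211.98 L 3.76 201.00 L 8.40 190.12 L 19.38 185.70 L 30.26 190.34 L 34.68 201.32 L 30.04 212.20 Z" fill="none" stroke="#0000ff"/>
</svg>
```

G21
G90
G00 X36.84 Y179.12
M3 S401
G01 X53.76 Y179.12 F2406
G01 X53.76 Y105.59 F2406
G01 X36.84 Y105.59 F2406
G01 X36.84 Y179.12 F2406
M5
G00 X116.31 Y48.00
M3 S401
G01 X35.09 Y110.08 F2406
G01 X114.98 Y18.22 F2406
G01 X75.97 Y159.62 F2406
G01 X44.43 Y11.00 F2406
G01 X116.64 Y9.60 F2406
G01 X116.31 Y48.00 F2406
M5
G00 X76.80 Y26.21
M3 S401
G01 X25.18 Y187.14 F2406
G01 X19.13 Y57.78 F2406
G01 X14.96 Y17.00 F2406
G01 X6.80 Y220.80 F2406
G01 X76.80 Y26.21 F2406
M5
G00 X60.22 Y90.59
M3 S636
G01 X69.79 Y103.30 F1766
G01 X74.25 Y111.28 F1766
G01 X74.76 Y114.24 F1766
G01 X72.47 Y111.90 F1766
G01 X68.54 Y103.96 F1766
M5
G00 X14.35 Y204.83
M3 S401
G01 X47.00 Y204.83 F2406
G01 X47.00 Y149.05 F2406
G01 X14.35 Y149.05 F2406
G01 X14.35 Y204.83 F2406
M5
G00 X38.24 Y178.57
M3 S636
G01 X79.21 Y178.57 F1766
G01 X79.21 Y163.51 F1766
G01 X38.24 Y163.51 F1766
G01 X38.24 Y178.57 F1766
M5
G00 X19.06 Y11.64
M3 S401
G01 X8.18 Y16.28 F2406
G01 X3.76 Y27.26 F2406
G01 X8.40 Y38.14 F2406
G01 X19.38 Y42.56 F2406
G01 X30.26 Y37.92 F2406
G01 X34.68 Y26.94 F2406
G01 X30.04 Y16.06 F2406
G01 X19.06 Y11.64 F2406
M5
G00 X0.00 Y0.00

viewBox `0 0 122.34 228.26` with mm width/height → 1 unit = 1 mm. Flip: y_m = 228.26 − y_svg.

**Shape 1** — `<polygon>` rectangle, stroke `#0000ff` → engrave (S401, F2406). Machine vertices: (36.84,179.12) → (53.76,179.12) → (53.76,105.59) → (36.84,105.59) → (36.84,179.12). Closed: final G1 returns to the first vertex.

**Shape 2** — `<polygon>` closed polygon, stroke `#0000ff` → engrave (S401, F2406). Machine vertices: (116.31,48.00) → (35.09,110.08) → (114.98,18.22) → (75.97,159.62) → (44.43,11.00) → (116.64,9.60) → (116.31,48.00). Closed: final G1 returns to the first vertex.

**Shape 3** — `<polygon>` closed polygon, stroke `#0000ff` → engrave (S401, F2406). Machine vertices: (76.80,26.21) → (25.18,187.14) → (19.13,57.78) → (14.96,17.00) → (6.80,220.80) → (76.80,26.21). Closed: final G1 returns to the first vertex.

**Shape 4** — `<path>` cubic bezier, stroke `#ff8800` → score (S636, F1766). Control points (SVG): P0=(60.22,137.67), P1=(81.07,112.71), P2=(75.81,106.25), P3=(68.54,124.30); sampled at t=k/5. Machine vertices: (60.22,90.59) → (69.79,103.30) → (74.25,111.28) → (74.76,114.24) → (72.47,111.90) → (68.54,103.96). Open path.

**Shape 5** — `<polygon>` rectangle, stroke `#0000ff` → engrave (S401, F2406). Machine vertices: (14.35,204.83) → (47.00,204.83) → (47.00,149.05) → (14.35,149.05) → (14.35,204.83). Closed: final G1 returns to the first vertex.

**Shape 6** — `<rect>` rectangle, stroke `#ff8800` → score (S636, F1766). Machine vertices: (38.24,178.57) → (79.21,178.57) → (79.21,163.51) → (38.24,163.51) → (38.24,178.57). Closed: final G1 returns to the first vertex.

**Shape 7** — `<path>` regular polygon, stroke `#0000ff` → engrave (S401, F2406). Machine vertices: (19.06,11.64) → (8.18,16.28) → (3.76,27.26) → (8.40,38.14) → (19.38,42.56) → (30.26,37.92) → (34.68,26.94) → (30.04,16.06) → (19.06,11.64). Closed: final G1 returns to the first vertex.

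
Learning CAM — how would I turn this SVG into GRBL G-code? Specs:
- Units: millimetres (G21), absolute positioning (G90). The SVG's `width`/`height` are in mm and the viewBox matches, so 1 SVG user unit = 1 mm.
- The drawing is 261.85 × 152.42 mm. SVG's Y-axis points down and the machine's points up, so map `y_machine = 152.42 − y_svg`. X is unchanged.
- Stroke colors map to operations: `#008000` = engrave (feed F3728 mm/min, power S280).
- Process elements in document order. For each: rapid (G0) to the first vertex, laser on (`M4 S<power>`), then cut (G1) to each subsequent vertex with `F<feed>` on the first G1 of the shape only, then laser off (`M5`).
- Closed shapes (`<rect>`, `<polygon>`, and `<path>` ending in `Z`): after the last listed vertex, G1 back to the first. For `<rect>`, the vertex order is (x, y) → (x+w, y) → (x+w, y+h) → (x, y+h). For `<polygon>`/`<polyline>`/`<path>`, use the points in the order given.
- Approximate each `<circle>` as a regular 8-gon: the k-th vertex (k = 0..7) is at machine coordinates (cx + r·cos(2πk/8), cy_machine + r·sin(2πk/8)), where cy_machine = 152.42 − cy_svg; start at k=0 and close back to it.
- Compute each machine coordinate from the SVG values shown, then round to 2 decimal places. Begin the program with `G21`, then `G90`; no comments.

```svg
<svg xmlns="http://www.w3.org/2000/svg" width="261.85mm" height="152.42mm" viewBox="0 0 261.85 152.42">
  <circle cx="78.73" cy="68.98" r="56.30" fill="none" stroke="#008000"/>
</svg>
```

G21
G90
G0 X135.03 Y83.44
M4 S280
G1 X118.54 Y123.25 F3728
G1 X78.73 Y139.74
G1 X38.92 Y123.25
G1 X22.43 Y83.44
G1 X38.92 Y43.63
G1 X78.73 Y27.14
G1 X118.54 Y43.63
G1 X135.03 Y83.44
M5

Since the viewBox matches the mm dimensions, user units are millimetres directly. The only transform is the Y-flip y_m = 152.42 − y_svg.

Shape 1 is a circle drawn with `<circle>`. Its stroke #008000 means engrave at S280, F3728. After flipping Y the toolpath is (135.03,83.44) → (118.54,123.25) → (78.73,139.74) → (38.92,123.25) → (22.43,83.44) → (38.92,43.63) → (78.73,27.14) → (118.54,43.63) → (135.03,83.44), returning to the start.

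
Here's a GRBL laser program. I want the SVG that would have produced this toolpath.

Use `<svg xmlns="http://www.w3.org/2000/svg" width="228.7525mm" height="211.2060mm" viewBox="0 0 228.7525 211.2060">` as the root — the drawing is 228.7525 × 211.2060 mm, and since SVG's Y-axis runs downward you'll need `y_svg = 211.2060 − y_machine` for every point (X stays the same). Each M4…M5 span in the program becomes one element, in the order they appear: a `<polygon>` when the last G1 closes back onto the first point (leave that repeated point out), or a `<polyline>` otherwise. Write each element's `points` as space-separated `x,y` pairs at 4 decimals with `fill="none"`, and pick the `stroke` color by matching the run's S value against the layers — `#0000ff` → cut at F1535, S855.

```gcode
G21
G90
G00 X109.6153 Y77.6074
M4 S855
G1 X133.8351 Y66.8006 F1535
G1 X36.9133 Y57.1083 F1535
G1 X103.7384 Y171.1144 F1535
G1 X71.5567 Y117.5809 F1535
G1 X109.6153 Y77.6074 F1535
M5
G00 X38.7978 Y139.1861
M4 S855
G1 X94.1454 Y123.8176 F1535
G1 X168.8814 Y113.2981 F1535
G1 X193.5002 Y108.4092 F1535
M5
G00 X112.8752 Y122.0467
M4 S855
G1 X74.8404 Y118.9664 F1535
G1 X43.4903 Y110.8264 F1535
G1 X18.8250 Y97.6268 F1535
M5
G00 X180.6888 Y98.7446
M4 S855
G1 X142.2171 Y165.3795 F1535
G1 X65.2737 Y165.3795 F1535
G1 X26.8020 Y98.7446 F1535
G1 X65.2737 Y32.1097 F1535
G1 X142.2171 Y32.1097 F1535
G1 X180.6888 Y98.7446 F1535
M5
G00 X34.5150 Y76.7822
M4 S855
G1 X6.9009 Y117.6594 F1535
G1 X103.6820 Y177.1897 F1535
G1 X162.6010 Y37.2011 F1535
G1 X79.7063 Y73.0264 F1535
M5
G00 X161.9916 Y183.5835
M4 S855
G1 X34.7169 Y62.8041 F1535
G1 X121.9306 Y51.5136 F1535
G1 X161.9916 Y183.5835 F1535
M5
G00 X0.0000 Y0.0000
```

<svg xmlns="http://www.w3.org/2000/svg" width="228.7525mm" height="211.2060mm" viewBox="0 0 228.7525 211.2060">
  <polygon points="109.6153,133.5986 133.8351,144.4054 36.9133,154.0977 103.7384,40.0916 71.5567,93.6251" fill="none" stroke="#0000ff"/>
  <polyline points="38.7978,72.0199 94.1454,87.3884 168.8814,97.9079 193.5002,102.7968" fill="none" stroke="#0000ff"/>
  <polyline points="112.8752,89.1593 74.8404,92.2396 43.4903,100.3796 18.8250,113.5792" fill="none" stroke="#0000ff"/>
  <polygon points="180.6888,112.4614 142.2171,45.8265 65.2737,45.8265 26.8020,112.4614 65.2737,179.0963 142.2171,179.0963" fill="none" stroke="#0000ff"/>
  <polyline points="34.5150,134.4238 6.9009,93.5466 103.6820,34.0163 162.6010,174.0049 79.7063,138.1796" fill="none" stroke="#0000ff"/>
  <polygon points="161.9916,27.6225 34.7169,148.4019 121.9306,159.6924" fill="none" stroke="#0000ff"/>
</svg>

y_svg = 211.2060 − y_m. Every run uses S855, so all elements get stroke `#0000ff` (cut).

[1] closed run; points: 109.6153,133.5986 133.8351,144.4054 36.9133,154.0977 103.7384,40.0916 71.5567,93.6251

[2] open run; points: 38.7978,72.0199 94.1454,87.3884 168.8814,97.9079 193.5002,102.7968

[3] open run; points: 112.8752,89.1593 74.8404,92.2396 43.4903,100.3796 18.8250,113.5792

[4] closed run; points: 180.6888,112.4614 142.2171,45.8265 65.2737,45.8265 26.8020,112.4614 65.2737,179.0963 142.2171,179.0963

[5] open run; points: 34.5150,134.4238 6.9009,93.5466 103.6820,34.0163 162.6010,174.0049 79.7063,138.1796

[6] closed run; points: 161.9916,27.6225 34.7169,148.4019 121.9306,159.6924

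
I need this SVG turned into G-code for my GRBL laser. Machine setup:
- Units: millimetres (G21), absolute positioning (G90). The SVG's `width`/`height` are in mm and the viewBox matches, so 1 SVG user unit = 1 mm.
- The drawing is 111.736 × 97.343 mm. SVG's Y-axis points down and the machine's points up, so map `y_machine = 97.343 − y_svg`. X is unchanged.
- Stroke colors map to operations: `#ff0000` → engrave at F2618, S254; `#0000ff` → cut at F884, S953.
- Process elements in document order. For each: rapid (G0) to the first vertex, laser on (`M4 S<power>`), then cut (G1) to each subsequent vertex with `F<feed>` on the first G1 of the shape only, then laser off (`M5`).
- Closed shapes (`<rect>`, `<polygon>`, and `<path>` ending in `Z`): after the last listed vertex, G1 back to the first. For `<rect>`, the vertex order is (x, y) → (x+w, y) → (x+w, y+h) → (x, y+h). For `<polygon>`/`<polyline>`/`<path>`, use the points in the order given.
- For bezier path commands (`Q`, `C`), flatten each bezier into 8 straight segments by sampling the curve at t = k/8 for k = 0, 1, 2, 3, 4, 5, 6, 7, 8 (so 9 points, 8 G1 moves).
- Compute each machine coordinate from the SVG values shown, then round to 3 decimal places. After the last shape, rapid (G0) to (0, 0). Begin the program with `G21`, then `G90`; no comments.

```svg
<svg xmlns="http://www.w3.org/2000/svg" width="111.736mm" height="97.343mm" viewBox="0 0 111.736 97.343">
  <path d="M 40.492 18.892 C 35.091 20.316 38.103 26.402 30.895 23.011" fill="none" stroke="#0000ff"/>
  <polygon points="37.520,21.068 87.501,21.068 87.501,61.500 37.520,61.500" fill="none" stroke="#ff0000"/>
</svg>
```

G21
G90
G0 X40.492 Y78.451
M4 S953
G1 X38.825 Y77.726 F884
G1 X37.728 Y76.730
G1 X36.983 Y75.628
G1 X36.371 Y74.586
G1 X35.675 Y73.770
G1 X34.676 Y73.345
G1 X33.155 Y73.477
G1 X30.895 Y74.332
M5
G0 X37.520 Y76.275
M4 S254
G1 X87.501 Y76.275 F2618
G1 X87.501 Y35.843
G1 X37.520 Y35.843
G1 X37.520 Y76.275
M5
G0 X0.000 Y0.000

viewBox `0 0 111.736 97.343` with mm width/height → 1 unit = 1 mm. Flip: y_m = 97.343 − y_svg.

**Shape 1** — `<path>` cubic bezier, stroke `#0000ff` → cut (S953, F884). Control points (SVG): P0=(40.492,18.892), P1=(35.091,20.316), P2=(38.103,26.402), P3=(30.895,23.011); sampled at t=k/8. Machine vertices: (40.492,78.451) → (38.825,77.726) → (37.728,76.730) → (36.983,75.628) → (36.371,74.586) → (35.675,73.770) → (34.676,73.345) → (33.155,73.477) → (30.895,74.332). Open path.

**Shape 2** — `<polygon>` rectangle, stroke `#ff0000` → engrave (S254, F2618). Machine vertices: (37.520,76.275) → (87.501,76.275) → (87.501,35.843) → (37.520,35.843) → (37.520,76.275). Closed: final G1 returns to the first vertex.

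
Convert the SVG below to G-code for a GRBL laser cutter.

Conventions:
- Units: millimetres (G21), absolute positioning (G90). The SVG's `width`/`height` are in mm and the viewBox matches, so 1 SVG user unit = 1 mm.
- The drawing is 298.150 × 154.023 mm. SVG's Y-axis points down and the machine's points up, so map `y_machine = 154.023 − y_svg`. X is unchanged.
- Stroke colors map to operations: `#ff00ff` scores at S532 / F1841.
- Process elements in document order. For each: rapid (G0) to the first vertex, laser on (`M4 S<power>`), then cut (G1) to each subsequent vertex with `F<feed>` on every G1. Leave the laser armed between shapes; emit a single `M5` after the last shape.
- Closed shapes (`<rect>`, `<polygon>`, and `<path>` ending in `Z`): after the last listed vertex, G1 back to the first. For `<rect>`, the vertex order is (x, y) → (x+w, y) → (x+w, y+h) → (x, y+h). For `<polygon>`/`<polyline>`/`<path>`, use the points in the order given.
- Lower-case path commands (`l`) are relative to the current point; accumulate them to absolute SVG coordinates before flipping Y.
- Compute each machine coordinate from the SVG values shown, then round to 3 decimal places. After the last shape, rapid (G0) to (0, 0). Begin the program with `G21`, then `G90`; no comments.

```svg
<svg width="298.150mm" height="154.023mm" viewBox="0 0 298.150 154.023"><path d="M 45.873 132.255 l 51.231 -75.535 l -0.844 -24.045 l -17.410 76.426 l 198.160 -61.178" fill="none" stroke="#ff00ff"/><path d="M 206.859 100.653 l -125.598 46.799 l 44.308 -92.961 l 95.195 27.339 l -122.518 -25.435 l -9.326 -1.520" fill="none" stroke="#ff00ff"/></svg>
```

Since the viewBox matches the mm dimensions, user units are millimetres directly. The only transform is the Y-flip y_m = 154.023 − y_svg.

Shape 1 is a open polyline drawn with `<path>`. Its stroke #ff00ff means score at S532, F1841. After flipping Y the toolpath is (45.873,21.768) → (97.104,97.303) → (96.260,121.348) → (78.850,44.922) → (277.010,106.100).

Shape 2 is a open polyline drawn with `<path>`. Its stroke #ff00ff means score at S532, F1841. After flipping Y the toolpath is (206.859,53.370) → (81.261,6.571) → (125.569,99.532) → (220.764,72.193) → (98.246,97.628) → (88.920,99.148).

G21
G90
G0 X45.873 Y21.768
M4 S532
G1 X97.104 Y97.303 F1841
G1 X96.260 Y121.348 F1841
G1 X78.850 Y44.922 F1841
G1 X277.010 Y106.100 F1841
G0 X206.859 Y53.370
M4 S532
G1 X81.261 Y6.571 F1841
G1 X125.569 Y99.532 F1841
G1 X220.764 Y72.193 F1841
G1 X98.246 Y97.628 F1841
G1 X88.920 Y99.148 F1841
M5
G0 X0.000 Y0.000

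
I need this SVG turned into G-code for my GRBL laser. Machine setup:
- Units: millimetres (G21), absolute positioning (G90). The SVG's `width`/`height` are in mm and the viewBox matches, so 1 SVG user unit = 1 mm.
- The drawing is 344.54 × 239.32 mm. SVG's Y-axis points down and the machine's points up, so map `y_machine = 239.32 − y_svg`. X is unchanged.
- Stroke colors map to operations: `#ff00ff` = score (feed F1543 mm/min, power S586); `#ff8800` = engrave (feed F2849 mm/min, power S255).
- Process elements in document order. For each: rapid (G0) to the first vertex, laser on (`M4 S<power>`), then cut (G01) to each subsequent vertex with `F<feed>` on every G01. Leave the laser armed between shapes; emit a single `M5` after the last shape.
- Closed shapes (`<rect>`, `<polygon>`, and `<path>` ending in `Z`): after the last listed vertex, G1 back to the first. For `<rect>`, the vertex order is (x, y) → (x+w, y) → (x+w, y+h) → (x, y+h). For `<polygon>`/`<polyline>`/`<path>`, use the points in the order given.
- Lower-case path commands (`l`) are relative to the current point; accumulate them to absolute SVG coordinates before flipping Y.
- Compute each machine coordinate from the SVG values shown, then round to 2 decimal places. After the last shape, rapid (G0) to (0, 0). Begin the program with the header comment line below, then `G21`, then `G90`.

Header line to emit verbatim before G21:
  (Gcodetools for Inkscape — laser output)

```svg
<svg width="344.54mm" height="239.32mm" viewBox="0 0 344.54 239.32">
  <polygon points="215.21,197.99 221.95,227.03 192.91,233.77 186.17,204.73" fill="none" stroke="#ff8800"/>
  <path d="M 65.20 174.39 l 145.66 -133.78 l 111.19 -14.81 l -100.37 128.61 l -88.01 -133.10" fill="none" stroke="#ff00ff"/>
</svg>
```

viewBox `0 0 344.54 239.32` with mm width/height → 1 unit = 1 mm. Flip: y_m = 239.32 − y_svg.

**Shape 1** — `<polygon>` regular polygon, stroke `#ff8800` → engrave (S255, F2849). Machine vertices: (215.21,41.33) → (221.95,12.29) → (192.91,5.55) → (186.17,34.59) → (215.21,41.33). Closed: final G1 returns to the first vertex.

**Shape 2** — `<path>` open polyline, stroke `#ff00ff` → score (S586, F1543). Machine vertices: (65.20,64.93) → (210.86,198.71) → (322.05,213.52) → (221.68,84.91) → (133.67,218.01). Open path.

(Gcodetools for Inkscape — laser output)
G21
G90
G0 X215.21 Y41.33
M4 S255
G01 X221.95 Y12.29 F2849
G01 X192.91 Y5.55 F2849
G01 X186.17 Y34.59 F2849
G01 X215.21 Y41.33 F2849
G0 X65.20 Y64.93
M4 S586
G01 X210.86 Y198.71 F1543
G01 X322.05 Y213.52 F1543
G01 X221.68 Y84.91 F1543
G01 X133.67 Y218.01 F1543
M5
G0 X0.00 Y0.00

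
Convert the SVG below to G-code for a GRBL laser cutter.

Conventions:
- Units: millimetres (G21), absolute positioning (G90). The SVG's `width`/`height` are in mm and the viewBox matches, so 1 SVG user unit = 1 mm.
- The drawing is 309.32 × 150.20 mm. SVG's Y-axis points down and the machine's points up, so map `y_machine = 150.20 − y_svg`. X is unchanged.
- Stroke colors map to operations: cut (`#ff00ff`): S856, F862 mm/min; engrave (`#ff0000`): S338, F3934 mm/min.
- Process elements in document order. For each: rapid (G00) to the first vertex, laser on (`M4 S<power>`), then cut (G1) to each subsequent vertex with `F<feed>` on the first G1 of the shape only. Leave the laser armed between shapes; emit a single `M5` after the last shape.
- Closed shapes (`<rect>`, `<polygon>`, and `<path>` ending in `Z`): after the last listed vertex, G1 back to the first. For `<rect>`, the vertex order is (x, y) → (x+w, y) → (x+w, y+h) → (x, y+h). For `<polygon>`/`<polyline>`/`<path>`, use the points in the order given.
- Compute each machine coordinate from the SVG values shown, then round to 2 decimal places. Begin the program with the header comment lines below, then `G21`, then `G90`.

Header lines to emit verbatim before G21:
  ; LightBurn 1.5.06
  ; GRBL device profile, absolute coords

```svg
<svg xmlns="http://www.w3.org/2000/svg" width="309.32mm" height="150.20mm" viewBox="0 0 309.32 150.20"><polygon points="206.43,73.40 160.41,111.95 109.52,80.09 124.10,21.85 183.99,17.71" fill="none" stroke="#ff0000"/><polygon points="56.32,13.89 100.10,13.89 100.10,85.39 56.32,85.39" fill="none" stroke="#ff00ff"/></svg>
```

; LightBurn 1.5.06
; GRBL device profile, absolute coords
G21
G90
G00 X206.43 Y76.80
M4 S338
G1 X160.41 Y38.25 F3934
G1 X109.52 Y70.11
G1 X124.10 Y128.35
G1 X183.99 Y132.49
G1 X206.43 Y76.80
G00 X56.32 Y136.31
M4 S856
G1 X100.10 Y136.31 F862
G1 X100.10 Y64.81
G1 X56.32 Y64.81
G1 X56.32 Y136.31
M5

1 u = 1 mm; y_m = 150.20 − y.

[1] `<polygon>` regular polygon, #ff0000→engrave S338 F3934: (206.43,76.80) → (160.41,38.25) → (109.52,70.11) → (124.10,128.35) → (183.99,132.49) → (206.43,76.80) (closed)

[2] `<polygon>` rectangle, #ff00ff→cut S856 F862: (56.32,136.31) → (100.10,136.31) → (100.10,64.81) → (56.32,64.81) → (56.32,136.31) (closed)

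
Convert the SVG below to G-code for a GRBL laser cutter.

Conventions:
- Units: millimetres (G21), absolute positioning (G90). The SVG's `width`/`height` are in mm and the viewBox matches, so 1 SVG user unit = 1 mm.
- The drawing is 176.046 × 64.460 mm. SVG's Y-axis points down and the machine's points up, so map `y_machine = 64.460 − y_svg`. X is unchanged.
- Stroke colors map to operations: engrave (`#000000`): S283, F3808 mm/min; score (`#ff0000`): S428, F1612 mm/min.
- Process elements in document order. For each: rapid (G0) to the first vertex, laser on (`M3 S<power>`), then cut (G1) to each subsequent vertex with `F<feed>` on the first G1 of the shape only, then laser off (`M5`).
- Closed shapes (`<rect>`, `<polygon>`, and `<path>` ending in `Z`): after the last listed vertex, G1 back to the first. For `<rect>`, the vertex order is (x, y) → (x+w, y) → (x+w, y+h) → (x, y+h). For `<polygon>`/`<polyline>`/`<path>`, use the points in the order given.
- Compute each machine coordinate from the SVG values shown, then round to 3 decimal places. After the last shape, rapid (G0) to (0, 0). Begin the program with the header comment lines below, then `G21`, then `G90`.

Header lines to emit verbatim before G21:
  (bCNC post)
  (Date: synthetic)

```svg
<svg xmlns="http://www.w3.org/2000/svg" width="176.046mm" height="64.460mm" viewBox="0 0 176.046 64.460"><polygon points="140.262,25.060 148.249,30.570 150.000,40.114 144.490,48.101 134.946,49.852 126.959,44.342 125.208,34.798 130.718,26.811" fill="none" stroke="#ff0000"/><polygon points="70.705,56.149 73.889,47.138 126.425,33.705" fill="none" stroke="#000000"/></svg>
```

1 u = 1 mm; y_m = 64.460 − y.

[1] `<polygon>` regular polygon, #ff0000→score S428 F1612: (140.262,39.400) → (148.249,33.890) → (150.000,24.346) → (144.490,16.359) → (134.946,14.608) → (126.959,20.118) → (125.208,29.662) → (130.718,37.649) → (140.262,39.400) (closed)

[2] `<polygon>` closed polygon, #000000→engrave S283 F3808: (70.705,8.311) → (73.889,17.322) → (126.425,30.755) → (70.705,8.311) (closed)

(bCNC post)
(Date: synthetic)
G21
G90
G0 X140.262 Y39.400
M3 S428
G1 X148.249 Y33.890 F1612
G1 X150.000 Y24.346
G1 X144.490 Y16.359
G1 X134.946 Y14.608
G1 X126.959 Y20.118
G1 X125.208 Y29.662
G1 X130.718 Y37.649
G1 X140.262 Y39.400
M5
G0 X70.705 Y8.311
M3 S283
G1 X73.889 Y17.322 F3808
G1 X126.425 Y30.755
G1 X70.705 Y8.311
M5
G0 X0.000 Y0.000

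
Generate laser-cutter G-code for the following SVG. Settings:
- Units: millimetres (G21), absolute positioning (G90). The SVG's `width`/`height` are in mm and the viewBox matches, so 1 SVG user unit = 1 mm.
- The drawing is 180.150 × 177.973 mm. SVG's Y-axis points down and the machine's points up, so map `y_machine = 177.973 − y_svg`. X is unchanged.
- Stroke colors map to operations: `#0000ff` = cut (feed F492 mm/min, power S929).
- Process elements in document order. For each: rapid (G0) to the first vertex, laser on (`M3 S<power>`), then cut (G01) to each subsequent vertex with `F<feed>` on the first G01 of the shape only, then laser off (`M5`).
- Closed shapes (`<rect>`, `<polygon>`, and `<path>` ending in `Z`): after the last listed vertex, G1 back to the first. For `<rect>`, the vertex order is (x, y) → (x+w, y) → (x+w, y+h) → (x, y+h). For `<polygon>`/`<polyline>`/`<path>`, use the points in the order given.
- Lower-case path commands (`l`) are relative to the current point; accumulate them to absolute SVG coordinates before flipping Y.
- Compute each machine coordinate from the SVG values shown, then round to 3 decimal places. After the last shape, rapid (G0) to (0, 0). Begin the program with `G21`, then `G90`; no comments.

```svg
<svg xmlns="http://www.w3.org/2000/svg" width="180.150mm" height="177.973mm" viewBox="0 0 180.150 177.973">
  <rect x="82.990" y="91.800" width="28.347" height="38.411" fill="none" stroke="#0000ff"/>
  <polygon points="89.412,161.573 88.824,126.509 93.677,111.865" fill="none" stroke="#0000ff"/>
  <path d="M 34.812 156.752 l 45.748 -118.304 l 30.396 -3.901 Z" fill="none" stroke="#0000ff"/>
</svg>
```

Since the viewBox matches the mm dimensions, user units are millimetres directly. The only transform is the Y-flip y_m = 177.973 − y_svg.

Shape 1 is a rectangle drawn with `<rect>`. Its stroke #0000ff means cut at S929, F492. After flipping Y the toolpath is (82.990,86.173) → (111.337,86.173) → (111.337,47.762) → (82.990,47.762) → (82.990,86.173), returning to the start.

Shape 2 is a closed polygon drawn with `<polygon>`. Its stroke #0000ff means cut at S929, F492. After flipping Y the toolpath is (89.412,16.400) → (88.824,51.464) → (93.677,66.108) → (89.412,16.400), returning to the start.

Shape 3 is a closed polygon drawn with `<path>`. Its stroke #0000ff means cut at S929, F492. After flipping Y the toolpath is (34.812,21.221) → (80.560,139.525) → (110.956,143.426) → (34.812,21.221), returning to the start.

G21
G90
G0 X82.990 Y86.173
M3 S929
G01 X111.337 Y86.173 F492
G01 X111.337 Y47.762
G01 X82.990 Y47.762
G01 X82.990 Y86.173
M5
G0 X89.412 Y16.400
M3 S929
G01 X88.824 Y51.464 F492
G01 X93.677 Y66.108
G01 X89.412 Y16.400
M5
G0 X34.812 Y21.221
M3 S929
G01 X80.560 Y139.525 F492
G01 X110.956 Y143.426
G01 X34.812 Y21.221
M5
G0 X0.000 Y0.000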